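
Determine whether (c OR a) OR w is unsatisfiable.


Truth table over {a, c, w}:
a | c | w | φ
-------------
F | F | F | F
T | F | F | T
F | T | F | T
T | T | F | T
F | F | T | T
T | F | T | T
F | T | T | T
T | T | T | T
Satisfying assignment at row 2: a=T, c=F, w=F gives T.

No, it is not a contradiction.


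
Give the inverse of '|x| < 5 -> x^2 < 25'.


The inverse of (P → Q) is (¬P → ¬Q). It is equivalent to the converse, not to the original.
Here P = '|x| < 5' and Q = 'x^2 < 25'.

If not (|x| < 5), then not (x^2 < 25).


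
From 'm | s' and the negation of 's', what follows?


Disjunctive syllogism: from (P ∨ Q) and ¬P, infer Q.
One disjunct, 's', is ruled out; the other must hold.

m


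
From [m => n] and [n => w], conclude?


Hypothetical syllogism: from (P → Q) and (Q → R), infer (P → R).
Chain the two implications through the shared middle term 'n'.

m => w


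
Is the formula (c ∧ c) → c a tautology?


Build the truth table over {c}:
c | φ
-----
F | T
T | T
Every row evaluates to true.

Yes, it is a tautology.


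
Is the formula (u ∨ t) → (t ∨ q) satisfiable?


Search for a satisfying assignment over {q, t, u}.
Try q=F, t=F, u=F: the formula evaluates to T.
A satisfying assignment exists.

Satisfiable.


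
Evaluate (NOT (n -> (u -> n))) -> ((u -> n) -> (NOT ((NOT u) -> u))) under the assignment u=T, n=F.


Substitute u=T, n=F:
u -> n = T -> F = F
n -> (u -> n) = F -> F = T
NOT (n -> (u -> n)) = F
u -> n = T -> F = F
NOT u = F
(NOT u) -> u = F -> T = T
NOT ((NOT u) -> u) = F
(u -> n) -> (NOT ((NOT u) -> u)) = F -> F = T
(NOT (n -> (u -> n))) -> ((u -> n) -> (NOT ((NOT u) -> u))) = F -> T = T

T


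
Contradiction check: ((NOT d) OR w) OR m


Truth table over {d, m, w}:
d | m | w | φ
-------------
F | F | F | T
T | F | F | F
F | T | F | T
T | T | F | T
F | F | T | T
T | F | T | T
F | T | T | T
T | T | T | T
Satisfying assignment at row 1: d=F, m=F, w=F gives T.

No, it is not a contradiction.


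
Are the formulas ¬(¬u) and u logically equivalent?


Compare truth tables:
u | φ | ψ
---------
F | F | F
T | T | T
The columns φ and ψ agree on every row.

Yes, they are logically equivalent.


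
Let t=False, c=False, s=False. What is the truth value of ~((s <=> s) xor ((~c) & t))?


Substitute t=False, c=False, s=False:
s <=> s = False <=> False = True
~c = True
(~c) & t = True & False = False
(s <=> s) xor ((~c) & t) = True xor False = True
~((s <=> s) xor ((~c) & t)) = False

False


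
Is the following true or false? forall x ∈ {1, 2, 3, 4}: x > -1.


Evaluate the predicate on each element: 1:True, 2:True, 3:True, 4:True.
Every element satisfies the predicate.

True


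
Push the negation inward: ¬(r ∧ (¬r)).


De Morgan: the negation of a conjunction is the disjunction of the negations.
Distribute ¬ across ∧, flipping it to ∨, and negate each literal.

(¬r) ∨ r


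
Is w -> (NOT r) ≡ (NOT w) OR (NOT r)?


Compare truth tables:
r | w | φ | ψ
-------------
F | F | T | T
T | F | T | T
F | T | T | T
T | T | F | F
The columns φ and ψ agree on every row.

Yes, they are logically equivalent.


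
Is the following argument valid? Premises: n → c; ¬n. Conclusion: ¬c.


This is denying the antecedent (fallacy). There exist truth assignments where the premises are all true but the conclusion is false.

Invalid.


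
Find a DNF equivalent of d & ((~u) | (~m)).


Step 1: Distribute ∧ over ∨: d ∧ ((¬u) ∨ (¬m)) = (d ∧ (¬u)) ∨ (d ∧ (¬m)).

(d & (~u)) | (d & (~m))


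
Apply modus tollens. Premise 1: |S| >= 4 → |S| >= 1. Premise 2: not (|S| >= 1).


Modus tollens: from (P → Q) and ¬Q, infer ¬P.
Q = '|S| >= 1' is denied; since P → Q, P must also fail.

Not (|S| >= 4).


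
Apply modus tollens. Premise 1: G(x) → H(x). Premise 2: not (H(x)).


Modus tollens: from (P → Q) and ¬Q, infer ¬P.
Q = 'H(x)' is denied; since P → Q, P must also fail.

Not (G(x)).


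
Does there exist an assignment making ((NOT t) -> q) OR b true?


Search for a satisfying assignment over {b, q, t}.
Try b=T, q=F, t=F: the formula evaluates to T.
A satisfying assignment exists.

Satisfiable.


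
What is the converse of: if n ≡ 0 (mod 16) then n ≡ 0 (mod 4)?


The converse of (P → Q) is (Q → P). It is not in general equivalent to the original.
Here P = 'n ≡ 0 (mod 16)' and Q = 'n ≡ 0 (mod 4)'.

If n ≡ 0 (mod 4), then n ≡ 0 (mod 16).


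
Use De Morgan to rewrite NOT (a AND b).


De Morgan: the negation of a conjunction is the disjunction of the negations.
Distribute NOT across AND, flipping it to OR, and negate each literal.

(NOT a) OR (NOT b)


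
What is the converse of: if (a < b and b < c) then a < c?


The converse of (P → Q) is (Q → P). It is not in general equivalent to the original.
Here P = '(a < b and b < c)' and Q = 'a < c'.

If a < c, then (a < b and b < c).


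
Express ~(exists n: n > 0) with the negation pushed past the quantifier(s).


¬(forall x: φ) = exists x: ¬φ, and ¬(exists x: φ) = forall x: ¬φ.
Apply to the existential statement.

forall n: ~(n > 0)


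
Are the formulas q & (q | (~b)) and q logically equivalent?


Compare truth tables:
b | q | φ | ψ
-------------
False | False | False | False
True | False | False | False
False | True | True | True
True | True | True | True
The columns φ and ψ agree on every row.

Yes, they are logically equivalent.


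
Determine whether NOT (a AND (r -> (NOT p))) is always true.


Build the truth table over {a, p, r}:
a | p | r | φ
-------------
F | F | F | T
T | F | F | F
F | T | F | T
T | T | F | F
F | F | T | T
T | F | T | F
F | T | T | T
T | T | T | T
Counterexample at row 2: with a=T, p=F, r=F, the formula is F.

No, it is not a tautology.


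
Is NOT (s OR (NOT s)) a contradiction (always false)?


Truth table over {s}:
s | φ
-----
F | F
T | F
Every row is false.

Yes, it is a contradiction.


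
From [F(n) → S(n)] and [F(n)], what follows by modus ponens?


Modus ponens: from (P → Q) and P, infer Q.
P = 'F(n)' is asserted, and P → Q holds, so Q follows.

S(n).


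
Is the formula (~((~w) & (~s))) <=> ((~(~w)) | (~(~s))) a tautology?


Build the truth table over {s, w}:
s | w | φ
---------
False | False | True
True | False | True
False | True | True
True | True | True
Every row evaluates to true.

Yes, it is a tautology.


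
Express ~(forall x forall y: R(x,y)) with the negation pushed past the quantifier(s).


Negation flips each quantifier (∀↔∃) and negates the inner predicate.
¬(forall x forall y: φ) = exists x exists y: ¬φ.

exists x exists y: ~(R(x,y))


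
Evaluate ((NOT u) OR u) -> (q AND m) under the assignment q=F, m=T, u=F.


Substitute q=F, m=T, u=F:
NOT u = T
(NOT u) OR u = T OR F = T
q AND m = F AND T = F
((NOT u) OR u) -> (q AND m) = T -> F = F

F


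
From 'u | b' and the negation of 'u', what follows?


Disjunctive syllogism: from (P ∨ Q) and ¬P, infer Q.
One disjunct, 'u', is ruled out; the other must hold.

b


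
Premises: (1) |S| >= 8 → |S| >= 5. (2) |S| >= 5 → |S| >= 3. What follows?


Hypothetical syllogism: from (P → Q) and (Q → R), infer (P → R).
Chain the two implications through the shared middle term '|S| >= 5'.

|S| >= 8 → |S| >= 3


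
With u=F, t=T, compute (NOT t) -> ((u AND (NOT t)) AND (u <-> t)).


Substitute u=F, t=T:
NOT t = F
NOT t = F
u AND (NOT t) = F AND F = F
u <-> t = F <-> T = F
(u AND (NOT t)) AND (u <-> t) = F AND F = F
(NOT t) -> ((u AND (NOT t)) AND (u <-> t)) = F -> F = T

T


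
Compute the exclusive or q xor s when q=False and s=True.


Exclusive or is true when exactly one operand is true.
Substitute: q=False, s=True.
False xor True evaluates to True.

True


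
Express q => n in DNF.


Step 1: Rewrite q → n as ¬q ∨ n.

(~q) | n


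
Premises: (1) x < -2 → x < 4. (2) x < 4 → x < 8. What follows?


Hypothetical syllogism: from (P → Q) and (Q → R), infer (P → R).
Chain the two implications through the shared middle term 'x < 4'.

x < -2 → x < 8


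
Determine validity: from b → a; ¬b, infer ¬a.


This is denying the antecedent (fallacy). There exist truth assignments where the premises are all true but the conclusion is false.

Invalid.


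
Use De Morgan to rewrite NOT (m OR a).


De Morgan: the negation of a disjunction is the conjunction of the negations.
Distribute NOT across OR, flipping it to AND, and negate each literal.

(NOT m) AND (NOT a)


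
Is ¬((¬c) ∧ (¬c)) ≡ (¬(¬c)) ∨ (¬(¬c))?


Compare truth tables:
c | φ | ψ
---------
F | F | F
T | T | T
The columns φ and ψ agree on every row.

Yes, they are logically equivalent.


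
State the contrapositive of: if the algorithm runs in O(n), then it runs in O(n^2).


The contrapositive of (P → Q) is (¬Q → ¬P); it is logically equivalent to the original.
Here P = 'the algorithm runs in O(n)' and Q = 'it runs in O(n^2)'.

If not (it runs in O(n^2)), then not (the algorithm runs in O(n)).


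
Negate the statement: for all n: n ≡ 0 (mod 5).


¬(for all x: φ) = there exists x: ¬φ, and ¬(there exists x: φ) = for all x: ¬φ.
Apply to the universal statement.

there exists n: NOT(n ≡ 0 (mod 5))


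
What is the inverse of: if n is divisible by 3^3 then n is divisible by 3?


The inverse of (P → Q) is (¬P → ¬Q). It is equivalent to the converse, not to the original.
Here P = 'n is divisible by 3^3' and Q = 'n is divisible by 3'.

If not (n is divisible by 3^3), then not (n is divisible by 3).


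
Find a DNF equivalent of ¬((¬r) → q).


Step 1: Rewrite implication then negate: ¬(¬(¬r) ∨ q) = (¬r) ∧ ¬q.

(¬r) ∧ (¬q)


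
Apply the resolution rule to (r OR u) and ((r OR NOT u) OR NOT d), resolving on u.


The clauses contain complementary literals u and NOTu.
Resolution eliminates this pair and disjoins the remaining literals (merging duplicates).

(r OR NOT d)


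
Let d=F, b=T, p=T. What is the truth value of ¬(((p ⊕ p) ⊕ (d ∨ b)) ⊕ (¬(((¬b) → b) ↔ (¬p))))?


Substitute d=F, b=T, p=T:
p ⊕ p = T ⊕ T = F
d ∨ b = F ∨ T = T
(p ⊕ p) ⊕ (d ∨ b) = F ⊕ T = T
¬b = F
(¬b) → b = F → T = T
¬p = F
((¬b) → b) ↔ (¬p) = T ↔ F = F
¬(((¬b) → b) ↔ (¬p)) = T
((p ⊕ p) ⊕ (d ∨ b)) ⊕ (¬(((¬b) → b) ↔ (¬p))) = T ⊕ T = F
¬(((p ⊕ p) ⊕ (d ∨ b)) ⊕ (¬(((¬b) → b) ↔ (¬p)))) = T

T


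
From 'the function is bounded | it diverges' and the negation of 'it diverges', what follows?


Disjunctive syllogism: from (P ∨ Q) and ¬P, infer Q.
One disjunct, 'it diverges', is ruled out; the other must hold.

the function is bounded


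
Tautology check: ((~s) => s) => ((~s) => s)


Build the truth table over {s}:
s | φ
-----
False | True
True | True
Every row evaluates to true.

Yes, it is a tautology.


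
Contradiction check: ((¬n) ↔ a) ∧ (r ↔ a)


Truth table over {a, n, r}:
a | n | r | φ
-------------
F | F | F | F
T | F | F | F
F | T | F | T
T | T | F | F
F | F | T | F
T | F | T | T
F | T | T | F
T | T | T | F
Satisfying assignment at row 3: a=F, n=T, r=F gives T.

No, it is not a contradiction.


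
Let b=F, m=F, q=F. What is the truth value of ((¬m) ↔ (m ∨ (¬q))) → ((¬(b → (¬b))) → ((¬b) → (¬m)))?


Substitute b=F, m=F, q=F:
… (earlier sub-steps elided)
m ∨ (¬q) = F ∨ T = T
(¬m) ↔ (m ∨ (¬q)) = T ↔ T = T
¬b = T
b → (¬b) = F → T = T
¬(b → (¬b)) = F
¬b = T
¬m = T
(¬b) → (¬m) = T → T = T
(¬(b → (¬b))) → ((¬b) → (¬m)) = F → T = T
((¬m) ↔ (m ∨ (¬q))) → ((¬(b → (¬b))) → ((¬b) → (¬m))) = T → T = T

T


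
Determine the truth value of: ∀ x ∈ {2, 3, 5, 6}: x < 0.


Evaluate the predicate on each element: 2:F, 3:F, 5:F, 6:F.
Counterexample x = 2 fails the predicate.

F


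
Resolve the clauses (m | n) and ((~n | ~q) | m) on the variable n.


The clauses contain complementary literals n and ~n.
Resolution eliminates this pair and disjoins the remaining literals (merging duplicates).

(m | ~q)


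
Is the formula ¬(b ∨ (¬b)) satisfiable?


Check all 2 assignments over {b}:
b | φ
-----
F | F
T | F
No assignment makes the formula true.

Unsatisfiable.


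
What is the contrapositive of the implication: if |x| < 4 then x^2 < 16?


The contrapositive of (P → Q) is (¬Q → ¬P); it is logically equivalent to the original.
Here P = '|x| < 4' and Q = 'x^2 < 16'.

If not (x^2 < 16), then not (|x| < 4).


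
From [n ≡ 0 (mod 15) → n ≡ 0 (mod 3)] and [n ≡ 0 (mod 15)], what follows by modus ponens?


Modus ponens: from (P → Q) and P, infer Q.
P = 'n ≡ 0 (mod 15)' is asserted, and P → Q holds, so Q follows.

n ≡ 0 (mod 3).


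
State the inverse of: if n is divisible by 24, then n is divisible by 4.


The inverse of (P → Q) is (¬P → ¬Q). It is equivalent to the converse, not to the original.
Here P = 'n is divisible by 24' and Q = 'n is divisible by 4'.

If not (n is divisible by 24), then not (n is divisible by 4).


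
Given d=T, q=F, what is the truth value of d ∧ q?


Conjunction is true only when both operands are true.
Substitute: d=T, q=F.
T ∧ F evaluates to F.

F


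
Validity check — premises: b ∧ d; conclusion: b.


This matches the form of conjunction elimination: the conclusion follows in every model of the premises.

Valid.


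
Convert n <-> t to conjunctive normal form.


Step 1: Rewrite n ↔ t as (n → t) ∧ (t → n).
Step 2: Rewrite each implication as a disjunction.

((NOT n) OR t) AND ((NOT t) OR n)


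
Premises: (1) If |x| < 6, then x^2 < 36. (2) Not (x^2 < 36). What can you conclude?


Modus tollens: from (P → Q) and ¬Q, infer ¬P.
Q = 'x^2 < 36' is denied; since P → Q, P must also fail.

Not (|x| < 6).


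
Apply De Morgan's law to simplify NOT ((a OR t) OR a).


De Morgan: the negation of a disjunction is the conjunction of the negations.
Distribute NOT across OR, flipping it to AND, and negate each literal.

((NOT a) AND (NOT t)) AND (NOT a)


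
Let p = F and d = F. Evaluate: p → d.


Implication is false only when antecedent is true and consequent is false.
Substitute: p=F, d=F.
F → F evaluates to T.

T


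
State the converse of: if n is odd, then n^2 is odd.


The converse of (P → Q) is (Q → P). It is not in general equivalent to the original.
Here P = 'n is odd' and Q = 'n^2 is odd'.

If n^2 is odd, then n is odd.


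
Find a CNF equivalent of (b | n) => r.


Step 1: Rewrite as ¬(b ∨ n) ∨ r = (¬b ∧ ¬n) ∨ r.
Step 2: Distribute ∨ over ∧.

((~b) | r) & ((~n) | r)


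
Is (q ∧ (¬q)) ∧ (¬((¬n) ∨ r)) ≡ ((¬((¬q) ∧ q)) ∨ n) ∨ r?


Compare truth tables:
n | q | r | φ | ψ
-----------------
F | F | F | F | T
T | F | F | F | T
F | T | F | F | T
T | T | F | F | T
F | F | T | F | T
T | F | T | F | T
F | T | T | F | T
T | T | T | F | T
They differ at row 1 (n=F, q=F, r=F): φ=F but ψ=T.

No, they are not logically equivalent.


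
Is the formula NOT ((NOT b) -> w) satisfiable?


Search for a satisfying assignment over {b, w}.
Try b=F, w=F: the formula evaluates to T.
A satisfying assignment exists.

Satisfiable.


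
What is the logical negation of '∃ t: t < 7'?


¬(∀ x: φ) = ∃ x: ¬φ, and ¬(∃ x: φ) = ∀ x: ¬φ.
Apply to the existential statement.

∀ t: ¬(t < 7)


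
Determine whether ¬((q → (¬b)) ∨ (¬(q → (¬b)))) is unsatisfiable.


Truth table over {b, q}:
b | q | φ
---------
F | F | F
T | F | F
F | T | F
T | T | F
Every row is false.

Yes, it is a contradiction.


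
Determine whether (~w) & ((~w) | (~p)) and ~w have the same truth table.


Compare truth tables:
p | w | φ | ψ
-------------
False | False | True | True
True | False | True | True
False | True | False | False
True | True | False | False
The columns φ and ψ agree on every row.

Yes, they are logically equivalent.


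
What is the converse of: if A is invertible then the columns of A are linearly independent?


The converse of (P → Q) is (Q → P). It is not in general equivalent to the original.
Here P = 'A is invertible' and Q = 'the columns of A are linearly independent'.

If the columns of A are linearly independent, then A is invertible.


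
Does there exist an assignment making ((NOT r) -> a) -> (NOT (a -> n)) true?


Search for a satisfying assignment over {a, n, r}.
Try a=F, n=F, r=F: the formula evaluates to T.
A satisfying assignment exists.

Satisfiable.


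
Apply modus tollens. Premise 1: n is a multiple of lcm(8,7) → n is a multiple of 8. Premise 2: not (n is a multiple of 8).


Modus tollens: from (P → Q) and ¬Q, infer ¬P.
Q = 'n is a multiple of 8' is denied; since P → Q, P must also fail.

Not (n is a multiple of lcm(8,7)).


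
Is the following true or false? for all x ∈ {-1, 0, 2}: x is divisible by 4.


Evaluate the predicate on each element: -1:F, 0:T, 2:F.
Counterexample x = -1 fails the predicate.

F


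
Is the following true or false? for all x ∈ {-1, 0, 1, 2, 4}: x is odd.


Evaluate the predicate on each element: -1:T, 0:F, 1:T, 2:F, 4:F.
Counterexample x = 0 fails the predicate.

F


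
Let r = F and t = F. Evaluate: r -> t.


Implication is false only when antecedent is true and consequent is false.
Substitute: r=F, t=F.
F -> F evaluates to T.

T


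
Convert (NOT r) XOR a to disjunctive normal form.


Step 1: (¬r) ⊕ a is true exactly when they disagree: ((¬r) ∧ ¬a) ∨ (¬(¬r) ∧ a).
Step 2: Eliminate any double negations (¬¬X = X).

((NOT r) AND (NOT a)) OR (r AND a)


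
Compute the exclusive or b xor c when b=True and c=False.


Exclusive or is true when exactly one operand is true.
Substitute: b=True, c=False.
True xor False evaluates to True.

True


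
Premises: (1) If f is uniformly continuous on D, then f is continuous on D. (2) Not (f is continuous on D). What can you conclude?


Modus tollens: from (P → Q) and ¬Q, infer ¬P.
Q = 'f is continuous on D' is denied; since P → Q, P must also fail.

Not (f is uniformly continuous on D).


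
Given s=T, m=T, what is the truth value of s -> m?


Implication is false only when antecedent is true and consequent is false.
Substitute: s=T, m=T.
T -> T evaluates to T.

T


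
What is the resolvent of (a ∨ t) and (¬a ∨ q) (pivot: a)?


The clauses contain complementary literals a and ¬a.
Resolution eliminates this pair and disjoins the remaining literals (merging duplicates).

(t ∨ q)


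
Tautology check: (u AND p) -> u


Build the truth table over {p, u}:
p | u | φ
---------
F | F | T
T | F | T
F | T | T
T | T | T
Every row evaluates to true.

Yes, it is a tautology.


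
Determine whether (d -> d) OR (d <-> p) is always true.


Build the truth table over {d, p}:
d | p | φ
---------
F | F | T
T | F | T
F | T | T
T | T | T
Every row evaluates to true.

Yes, it is a tautology.


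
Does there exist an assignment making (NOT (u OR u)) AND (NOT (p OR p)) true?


Search for a satisfying assignment over {p, u}.
Try p=F, u=F: the formula evaluates to T.
A satisfying assignment exists.

Satisfiable.


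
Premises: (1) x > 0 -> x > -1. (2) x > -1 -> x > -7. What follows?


Hypothetical syllogism: from (P → Q) and (Q → R), infer (P → R).
Chain the two implications through the shared middle term 'x > -1'.

x > 0 -> x > -7


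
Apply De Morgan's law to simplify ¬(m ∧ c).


De Morgan: the negation of a conjunction is the disjunction of the negations.
Distribute ¬ across ∧, flipping it to ∨, and negate each literal.

(¬m) ∨ (¬c)


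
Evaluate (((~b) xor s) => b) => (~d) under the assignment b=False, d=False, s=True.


Substitute b=False, d=False, s=True:
~b = True
(~b) xor s = True xor True = False
((~b) xor s) => b = False => False = True
~d = True
(((~b) xor s) => b) => (~d) = True => True = True

True


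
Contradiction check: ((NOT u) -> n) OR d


Truth table over {d, n, u}:
d | n | u | φ
-------------
F | F | F | F
T | F | F | T
F | T | F | T
T | T | F | T
F | F | T | T
T | F | T | T
F | T | T | T
T | T | T | T
Satisfying assignment at row 2: d=T, n=F, u=F gives T.

No, it is not a contradiction.


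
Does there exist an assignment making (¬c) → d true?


Search for a satisfying assignment over {c, d}.
Try c=T, d=F: the formula evaluates to T.
A satisfying assignment exists.

Satisfiable.


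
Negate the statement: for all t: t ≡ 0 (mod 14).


¬(for all x: φ) = there exists x: ¬φ, and ¬(there exists x: φ) = for all x: ¬φ.
Apply to the universal statement.

there exists t: NOT(t ≡ 0 (mod 14))


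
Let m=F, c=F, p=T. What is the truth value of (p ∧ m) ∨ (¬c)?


Substitute m=F, c=F, p=T:
p ∧ m = T ∧ F = F
¬c = T
(p ∧ m) ∨ (¬c) = F ∨ T = T

T


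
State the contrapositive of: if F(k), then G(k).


The contrapositive of (P → Q) is (¬Q → ¬P); it is logically equivalent to the original.
Here P = 'F(k)' and Q = 'G(k)'.

If not (G(k)), then not (F(k)).


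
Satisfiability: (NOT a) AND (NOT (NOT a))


Check all 2 assignments over {a}:
a | φ
-----
F | F
T | F
No assignment makes the formula true.

Unsatisfiable.


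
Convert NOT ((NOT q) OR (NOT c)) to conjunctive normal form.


Step 1: Apply De Morgan: ¬((¬q) ∨ (¬c)) = ¬(¬q) ∧ ¬(¬c).
Step 2: Eliminate any double negations (¬¬X = X).

q AND c


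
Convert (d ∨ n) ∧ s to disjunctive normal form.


Step 1: Distribute ∧ over ∨: (d ∨ n) ∧ s = (d ∧ s) ∨ (n ∧ s).

(d ∧ s) ∨ (n ∧ s)


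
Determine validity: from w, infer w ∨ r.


This matches the form of disjunction introduction: the conclusion follows in every model of the premises.

Valid.


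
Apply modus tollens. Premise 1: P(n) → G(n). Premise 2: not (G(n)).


Modus tollens: from (P → Q) and ¬Q, infer ¬P.
Q = 'G(n)' is denied; since P → Q, P must also fail.

Not (P(n)).


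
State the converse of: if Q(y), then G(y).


The converse of (P → Q) is (Q → P). It is not in general equivalent to the original.
Here P = 'Q(y)' and Q = 'G(y)'.

If G(y), then Q(y).


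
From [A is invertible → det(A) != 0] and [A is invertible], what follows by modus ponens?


Modus ponens: from (P → Q) and P, infer Q.
P = 'A is invertible' is asserted, and P → Q holds, so Q follows.

det(A) != 0.


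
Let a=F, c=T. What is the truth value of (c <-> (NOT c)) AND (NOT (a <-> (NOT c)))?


Substitute a=F, c=T:
NOT c = F
c <-> (NOT c) = T <-> F = F
NOT c = F
a <-> (NOT c) = F <-> F = T
NOT (a <-> (NOT c)) = F
(c <-> (NOT c)) AND (NOT (a <-> (NOT c))) = F AND F = F

F


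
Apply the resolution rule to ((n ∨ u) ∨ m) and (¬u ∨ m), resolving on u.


The clauses contain complementary literals u and ¬u.
Resolution eliminates this pair and disjoins the remaining literals (merging duplicates).

(n ∨ m)


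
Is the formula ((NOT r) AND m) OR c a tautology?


Build the truth table over {c, m, r}:
c | m | r | φ
-------------
F | F | F | F
T | F | F | T
F | T | F | T
T | T | F | T
F | F | T | F
T | F | T | T
F | T | T | F
T | T | T | T
Counterexample at row 1: with c=F, m=F, r=F, the formula is F.

No, it is not a tautology.


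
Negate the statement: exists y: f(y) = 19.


¬(forall x: φ) = exists x: ¬φ, and ¬(exists x: φ) = forall x: ¬φ.
Apply to the existential statement.

forall y: ~(f(y) = 19)


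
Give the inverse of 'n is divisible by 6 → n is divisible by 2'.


The inverse of (P → Q) is (¬P → ¬Q). It is equivalent to the converse, not to the original.
Here P = 'n is divisible by 6' and Q = 'n is divisible by 2'.

If not (n is divisible by 6), then not (n is divisible by 2).


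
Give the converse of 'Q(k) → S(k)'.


The converse of (P → Q) is (Q → P). It is not in general equivalent to the original.
Here P = 'Q(k)' and Q = 'S(k)'.

If S(k), then Q(k).


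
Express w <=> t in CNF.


Step 1: Rewrite w ↔ t as (w → t) ∧ (t → w).
Step 2: Rewrite each implication as a disjunction.

((~w) | t) & ((~t) | w)


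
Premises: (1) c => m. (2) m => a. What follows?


Hypothetical syllogism: from (P → Q) and (Q → R), infer (P → R).
Chain the two implications through the shared middle term 'm'.

c => a


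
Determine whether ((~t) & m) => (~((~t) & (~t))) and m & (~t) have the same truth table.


Compare truth tables:
m | t | φ | ψ
-------------
False | False | True | False
True | False | False | True
False | True | True | False
True | True | True | False
They differ at row 1 (m=False, t=False): φ=True but ψ=False.

No, they are not logically equivalent.


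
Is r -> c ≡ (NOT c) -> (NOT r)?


Compare truth tables:
c | r | φ | ψ
-------------
F | F | T | T
T | F | T | T
F | T | F | F
T | T | T | T
The columns φ and ψ agree on every row.

Yes, they are logically equivalent.


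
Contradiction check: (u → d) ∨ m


Truth table over {d, m, u}:
d | m | u | φ
-------------
F | F | F | T
T | F | F | T
F | T | F | T
T | T | F | T
F | F | T | F
T | F | T | T
F | T | T | T
T | T | T | T
Satisfying assignment at row 1: d=F, m=F, u=F gives T.

No, it is not a contradiction.


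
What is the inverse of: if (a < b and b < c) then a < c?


The inverse of (P → Q) is (¬P → ¬Q). It is equivalent to the converse, not to the original.
Here P = '(a < b and b < c)' and Q = 'a < c'.

If not ((a < b and b < c)), then not (a < c).


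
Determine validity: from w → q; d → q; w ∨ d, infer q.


This matches the form of proof by cases: the conclusion follows in every model of the premises.

Valid.


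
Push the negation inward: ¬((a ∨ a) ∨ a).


De Morgan: the negation of a disjunction is the conjunction of the negations.
Distribute ¬ across ∨, flipping it to ∧, and negate each literal.

((¬a) ∧ (¬a)) ∧ (¬a)


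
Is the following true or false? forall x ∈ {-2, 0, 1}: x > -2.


Evaluate the predicate on each element: -2:False, 0:True, 1:True.
Counterexample x = -2 fails the predicate.

False


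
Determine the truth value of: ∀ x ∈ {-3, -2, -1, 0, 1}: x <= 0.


Evaluate the predicate on each element: -3:T, -2:T, -1:T, 0:T, 1:F.
Counterexample x = 1 fails the predicate.

F


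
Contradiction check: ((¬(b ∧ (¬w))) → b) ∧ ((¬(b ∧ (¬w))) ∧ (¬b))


Truth table over {b, w}:
b | w | φ
---------
F | F | F
T | F | F
F | T | F
T | T | F
Every row is false.

Yes, it is a contradiction.


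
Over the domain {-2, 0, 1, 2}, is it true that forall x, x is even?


Evaluate the predicate on each element: -2:True, 0:True, 1:False, 2:True.
Counterexample x = 1 fails the predicate.

False


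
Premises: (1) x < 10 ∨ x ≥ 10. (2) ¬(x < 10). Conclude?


Disjunctive syllogism: from (P ∨ Q) and ¬P, infer Q.
One disjunct, 'x < 10', is ruled out; the other must hold.

x ≥ 10


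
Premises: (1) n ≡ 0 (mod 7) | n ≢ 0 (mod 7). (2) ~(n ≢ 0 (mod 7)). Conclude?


Disjunctive syllogism: from (P ∨ Q) and ¬P, infer Q.
One disjunct, 'n ≢ 0 (mod 7)', is ruled out; the other must hold.

n ≡ 0 (mod 7)


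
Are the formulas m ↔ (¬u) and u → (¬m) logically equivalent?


Compare truth tables:
m | u | φ | ψ
-------------
F | F | F | T
T | F | T | T
F | T | T | T
T | T | F | F
They differ at row 1 (m=F, u=F): φ=F but ψ=T.

No, they are not logically equivalent.


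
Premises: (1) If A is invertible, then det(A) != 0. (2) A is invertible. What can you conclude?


Modus ponens: from (P → Q) and P, infer Q.
P = 'A is invertible' is asserted, and P → Q holds, so Q follows.

det(A) != 0.


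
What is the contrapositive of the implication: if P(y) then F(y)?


The contrapositive of (P → Q) is (¬Q → ¬P); it is logically equivalent to the original.
Here P = 'P(y)' and Q = 'F(y)'.

If not (F(y)), then not (P(y)).


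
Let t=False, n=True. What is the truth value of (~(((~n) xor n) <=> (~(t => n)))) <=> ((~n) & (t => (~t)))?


Substitute t=False, n=True:
… (earlier sub-steps elided)
(~n) xor n = False xor True = True
t => n = False => True = True
~(t => n) = False
((~n) xor n) <=> (~(t => n)) = True <=> False = False
~(((~n) xor n) <=> (~(t => n))) = True
~n = False
~t = True
t => (~t) = False => True = True
(~n) & (t => (~t)) = False & True = False
(~(((~n) xor n) <=> (~(t => n)))) <=> ((~n) & (t => (~t))) = True <=> False = False

False


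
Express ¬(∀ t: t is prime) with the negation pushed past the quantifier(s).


¬(∀ x: φ) = ∃ x: ¬φ, and ¬(∃ x: φ) = ∀ x: ¬φ.
Apply to the universal statement.

∃ t: ¬(t is prime)


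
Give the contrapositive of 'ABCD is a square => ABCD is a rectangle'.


The contrapositive of (P → Q) is (¬Q → ¬P); it is logically equivalent to the original.
Here P = 'ABCD is a square' and Q = 'ABCD is a rectangle'.

If not (ABCD is a rectangle), then not (ABCD is a square).


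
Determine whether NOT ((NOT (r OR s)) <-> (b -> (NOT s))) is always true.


Build the truth table over {b, r, s}:
b | r | s | φ
-------------
F | F | F | F
T | F | F | F
F | T | F | T
T | T | F | T
F | F | T | T
T | F | T | F
F | T | T | T
T | T | T | F
Counterexample at row 1: with b=F, r=F, s=F, the formula is F.

No, it is not a tautology.


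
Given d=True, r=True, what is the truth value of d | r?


Disjunction is false only when both operands are false.
Substitute: d=True, r=True.
True | True evaluates to True.

True


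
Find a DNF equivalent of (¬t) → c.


Step 1: Rewrite (¬t) → c as ¬(¬t) ∨ c.
Step 2: Eliminate any double negations (¬¬X = X).

t ∨ c


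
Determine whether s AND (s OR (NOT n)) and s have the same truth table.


Compare truth tables:
n | s | φ | ψ
-------------
F | F | F | F
T | F | F | F
F | T | T | T
T | T | T | T
The columns φ and ψ agree on every row.

Yes, they are logically equivalent.


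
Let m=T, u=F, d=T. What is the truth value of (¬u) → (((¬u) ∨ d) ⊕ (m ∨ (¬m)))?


Substitute m=T, u=F, d=T:
¬u = T
¬u = T
(¬u) ∨ d = T ∨ T = T
¬m = F
m ∨ (¬m) = T ∨ F = T
((¬u) ∨ d) ⊕ (m ∨ (¬m)) = T ⊕ T = F
(¬u) → (((¬u) ∨ d) ⊕ (m ∨ (¬m))) = T → F = F

F


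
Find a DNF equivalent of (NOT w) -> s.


Step 1: Rewrite (¬w) → s as ¬(¬w) ∨ s.
Step 2: Eliminate any double negations (¬¬X = X).

w OR s


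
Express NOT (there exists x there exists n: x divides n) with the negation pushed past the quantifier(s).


Negation flips each quantifier (∀↔∃) and negates the inner predicate.
¬(there exists x there exists n: φ) = for all x for all n: ¬φ.

for all x for all n: NOT(x divides n)


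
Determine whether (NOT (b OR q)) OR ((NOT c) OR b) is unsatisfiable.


Truth table over {b, c, q}:
b | c | q | φ
-------------
F | F | F | T
T | F | F | T
F | T | F | T
T | T | F | T
F | F | T | T
T | F | T | T
F | T | T | F
T | T | T | T
Satisfying assignment at row 1: b=F, c=F, q=F gives T.

No, it is not a contradiction.


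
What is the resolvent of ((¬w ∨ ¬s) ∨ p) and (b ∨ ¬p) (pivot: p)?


The clauses contain complementary literals p and ¬p.
Resolution eliminates this pair and disjoins the remaining literals (merging duplicates).

((¬w ∨ ¬s) ∨ b)


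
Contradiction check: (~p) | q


Truth table over {p, q}:
p | q | φ
---------
False | False | True
True | False | False
False | True | True
True | True | True
Satisfying assignment at row 1: p=False, q=False gives True.

No, it is not a contradiction.


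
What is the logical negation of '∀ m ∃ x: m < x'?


Negation flips each quantifier (∀↔∃) and negates the inner predicate.
¬(∀ m ∃ x: φ) = ∃ m ∀ x: ¬φ.

∃ m ∀ x: ¬(m < x)


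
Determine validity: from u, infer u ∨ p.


This matches the form of disjunction introduction: the conclusion follows in every model of the premises.

Valid.


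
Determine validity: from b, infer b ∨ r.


This matches the form of disjunction introduction: the conclusion follows in every model of the premises.

Valid.


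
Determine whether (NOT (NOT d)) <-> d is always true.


Build the truth table over {d}:
d | φ
-----
F | T
T | T
Every row evaluates to true.

Yes, it is a tautology.


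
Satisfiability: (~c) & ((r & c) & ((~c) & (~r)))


Check all 4 assignments over {c, r}:
c | r | φ
---------
False | False | False
True | False | False
False | True | False
True | True | False
No assignment makes the formula true.

Unsatisfiable.


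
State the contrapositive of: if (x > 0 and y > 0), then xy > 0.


The contrapositive of (P → Q) is (¬Q → ¬P); it is logically equivalent to the original.
Here P = '(x > 0 and y > 0)' and Q = 'xy > 0'.

If not (xy > 0), then not ((x > 0 and y > 0)).


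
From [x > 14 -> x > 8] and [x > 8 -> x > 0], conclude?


Hypothetical syllogism: from (P → Q) and (Q → R), infer (P → R).
Chain the two implications through the shared middle term 'x > 8'.

x > 14 -> x > 0


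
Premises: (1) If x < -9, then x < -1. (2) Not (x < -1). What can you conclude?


Modus tollens: from (P → Q) and ¬Q, infer ¬P.
Q = 'x < -1' is denied; since P → Q, P must also fail.

Not (x < -9).


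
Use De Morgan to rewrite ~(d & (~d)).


De Morgan: the negation of a conjunction is the disjunction of the negations.
Distribute ~ across &, flipping it to |, and negate each literal.

(~d) | d


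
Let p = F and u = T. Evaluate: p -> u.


Implication is false only when antecedent is true and consequent is false.
Substitute: p=F, u=T.
F -> T evaluates to T.

T


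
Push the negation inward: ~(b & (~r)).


De Morgan: the negation of a conjunction is the disjunction of the negations.
Distribute ~ across &, flipping it to |, and negate each literal.

(~b) | r


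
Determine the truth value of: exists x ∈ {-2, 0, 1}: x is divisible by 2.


Evaluate the predicate on each element: -2:True, 0:True, 1:False.
Witness x = -2 satisfies the predicate.

True


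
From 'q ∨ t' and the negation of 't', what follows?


Disjunctive syllogism: from (P ∨ Q) and ¬P, infer Q.
One disjunct, 't', is ruled out; the other must hold.

q


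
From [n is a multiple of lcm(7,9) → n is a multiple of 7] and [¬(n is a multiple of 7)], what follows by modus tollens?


Modus tollens: from (P → Q) and ¬Q, infer ¬P.
Q = 'n is a multiple of 7' is denied; since P → Q, P must also fail.

Not (n is a multiple of lcm(7,9)).


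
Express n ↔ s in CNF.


Step 1: Rewrite n ↔ s as (n → s) ∧ (s → n).
Step 2: Rewrite each implication as a disjunction.

((¬n) ∨ s) ∧ ((¬s) ∨ n)


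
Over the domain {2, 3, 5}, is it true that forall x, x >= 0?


Evaluate the predicate on each element: 2:True, 3:True, 5:True.
Every element satisfies the predicate.

True


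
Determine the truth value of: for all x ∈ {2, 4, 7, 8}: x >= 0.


Evaluate the predicate on each element: 2:T, 4:T, 7:T, 8:T.
Every element satisfies the predicate.

T


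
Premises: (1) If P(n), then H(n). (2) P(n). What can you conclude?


Modus ponens: from (P → Q) and P, infer Q.
P = 'P(n)' is asserted, and P → Q holds, so Q follows.

H(n).


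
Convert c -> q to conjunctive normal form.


Step 1: Rewrite c → q as ¬c ∨ q.

(NOT c) OR q


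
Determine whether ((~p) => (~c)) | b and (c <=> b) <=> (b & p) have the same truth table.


Compare truth tables:
b | c | p | φ | ψ
-----------------
False | False | False | True | False
True | False | False | True | True
False | True | False | False | True
True | True | False | True | False
False | False | True | True | False
True | False | True | True | False
False | True | True | True | True
True | True | True | True | True
They differ at row 1 (b=False, c=False, p=False): φ=True but ψ=False.

No, they are not logically equivalent.


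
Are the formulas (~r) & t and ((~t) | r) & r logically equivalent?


Compare truth tables:
r | t | φ | ψ
-------------
False | False | False | False
True | False | False | True
False | True | True | False
True | True | False | True
They differ at row 2 (r=True, t=False): φ=False but ψ=True.

No, they are not logically equivalent.


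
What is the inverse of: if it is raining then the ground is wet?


The inverse of (P → Q) is (¬P → ¬Q). It is equivalent to the converse, not to the original.
Here P = 'it is raining' and Q = 'the ground is wet'.

If not (it is raining), then not (the ground is wet).


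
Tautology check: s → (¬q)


Build the truth table over {q, s}:
q | s | φ
---------
F | F | T
T | F | T
F | T | T
T | T | F
Counterexample at row 4: with q=T, s=T, the formula is F.

No, it is not a tautology.


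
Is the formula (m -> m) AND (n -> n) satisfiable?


Search for a satisfying assignment over {m, n}.
Try m=F, n=F: the formula evaluates to T.
A satisfying assignment exists.

Satisfiable.


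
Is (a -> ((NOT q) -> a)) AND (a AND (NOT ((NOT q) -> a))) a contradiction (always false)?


Truth table over {a, q}:
a | q | φ
---------
F | F | F
T | F | F
F | T | F
T | T | F
Every row is false.

Yes, it is a contradiction.


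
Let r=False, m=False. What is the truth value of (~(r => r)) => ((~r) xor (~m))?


Substitute r=False, m=False:
r => r = False => False = True
~(r => r) = False
~r = True
~m = True
(~r) xor (~m) = True xor True = False
(~(r => r)) => ((~r) xor (~m)) = False => False = True

True


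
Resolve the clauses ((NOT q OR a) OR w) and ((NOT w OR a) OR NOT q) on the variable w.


The clauses contain complementary literals w and NOTw.
Resolution eliminates this pair and disjoins the remaining literals (merging duplicates).

(a OR NOT q)


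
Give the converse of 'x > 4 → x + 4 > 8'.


The converse of (P → Q) is (Q → P). It is not in general equivalent to the original.
Here P = 'x > 4' and Q = 'x + 4 > 8'.

If x + 4 > 8, then x > 4.


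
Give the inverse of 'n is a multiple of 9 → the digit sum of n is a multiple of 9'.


The inverse of (P → Q) is (¬P → ¬Q). It is equivalent to the converse, not to the original.
Here P = 'n is a multiple of 9' and Q = 'the digit sum of n is a multiple of 9'.

If not (n is a multiple of 9), then not (the digit sum of n is a multiple of 9).


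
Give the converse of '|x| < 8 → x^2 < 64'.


The converse of (P → Q) is (Q → P). It is not in general equivalent to the original.
Here P = '|x| < 8' and Q = 'x^2 < 64'.

If x^2 < 64, then |x| < 8.


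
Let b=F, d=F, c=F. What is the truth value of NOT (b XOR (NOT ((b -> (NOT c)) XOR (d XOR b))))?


Substitute b=F, d=F, c=F:
NOT c = T
b -> (NOT c) = F -> T = T
d XOR b = F XOR F = F
(b -> (NOT c)) XOR (d XOR b) = T XOR F = T
NOT ((b -> (NOT c)) XOR (d XOR b)) = F
b XOR (NOT ((b -> (NOT c)) XOR (d XOR b))) = F XOR F = F
NOT (b XOR (NOT ((b -> (NOT c)) XOR (d XOR b)))) = T

T


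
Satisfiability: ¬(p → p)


Check all 2 assignments over {p}:
p | φ
-----
F | F
T | F
No assignment makes the formula true.

Unsatisfiable.


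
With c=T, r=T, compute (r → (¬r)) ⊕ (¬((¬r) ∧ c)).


Substitute c=T, r=T:
¬r = F
r → (¬r) = T → F = F
¬r = F
(¬r) ∧ c = F ∧ T = F
¬((¬r) ∧ c) = T
(r → (¬r)) ⊕ (¬((¬r) ∧ c)) = F ⊕ T = T

T


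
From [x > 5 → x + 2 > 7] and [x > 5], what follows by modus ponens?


Modus ponens: from (P → Q) and P, infer Q.
P = 'x > 5' is asserted, and P → Q holds, so Q follows.

x + 2 > 7.


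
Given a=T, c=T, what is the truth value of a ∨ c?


Disjunction is false only when both operands are false.
Substitute: a=T, c=T.
T ∨ T evaluates to T.

T
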